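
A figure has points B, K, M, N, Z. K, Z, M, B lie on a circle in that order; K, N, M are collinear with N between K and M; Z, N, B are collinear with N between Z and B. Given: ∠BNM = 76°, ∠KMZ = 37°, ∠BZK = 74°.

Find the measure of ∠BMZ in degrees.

1. ∠KBZ = 37°  [same arc KZ]
2. ∠BKZ = 69°  [△KZB]
3. ∠BMZ = 111°  [cyclic KZMB, opposite ∠K+∠M]

∠BMZ = 111°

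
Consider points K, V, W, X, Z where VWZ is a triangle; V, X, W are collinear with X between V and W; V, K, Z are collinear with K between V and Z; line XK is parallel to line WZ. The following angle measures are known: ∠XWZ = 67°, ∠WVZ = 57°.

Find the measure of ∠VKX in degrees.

∠VKX = 56°

1. ∠VWZ = 67°  [X on ray WV]
2. ∠VZW = 56°  [△VWZ]
3. ∠VKX = 56°  [XK∥WZ, corresponding at K]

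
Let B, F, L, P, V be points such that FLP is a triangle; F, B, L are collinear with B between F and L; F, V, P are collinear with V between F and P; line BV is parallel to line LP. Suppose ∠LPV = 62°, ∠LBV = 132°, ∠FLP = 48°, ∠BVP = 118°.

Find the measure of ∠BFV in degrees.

∠BFV = 70°

1. ∠FBV = 48°  [linear pair at B on FL]
2. ∠BVF = 62°  [linear pair at V on FP]
3. ∠BFV = 70°  [△FBV]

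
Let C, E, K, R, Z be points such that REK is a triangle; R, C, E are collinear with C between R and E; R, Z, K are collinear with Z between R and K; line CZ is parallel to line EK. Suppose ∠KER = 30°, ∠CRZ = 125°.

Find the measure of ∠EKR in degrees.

1. ∠RCZ = 30°  [CZ∥EK, corresponding at C]
2. ∠CZR = 25°  [△RCZ]
3. ∠EKR = 25°  [CZ∥EK, corresponding at Z]

∠EKR = 25°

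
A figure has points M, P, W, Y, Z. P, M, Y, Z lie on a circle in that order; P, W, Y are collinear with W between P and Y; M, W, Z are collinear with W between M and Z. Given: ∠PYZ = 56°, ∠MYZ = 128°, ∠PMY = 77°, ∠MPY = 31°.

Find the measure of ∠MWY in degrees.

∠MWY = 87°

1. ∠PMZ = 56°  [same arc PZ]
2. ∠MWP = 93°  [△PWM]
3. ∠MWY = 87°  [linear pair at W on PY]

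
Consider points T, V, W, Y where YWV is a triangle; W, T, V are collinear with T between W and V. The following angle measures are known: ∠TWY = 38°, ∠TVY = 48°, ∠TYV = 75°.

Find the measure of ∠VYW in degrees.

1. ∠VWY = 38°  [T on ray WV]
2. ∠WVY = 48°  [T on ray VW]
3. ∠VYW = 94°  [△YWV]

∠VYW = 94°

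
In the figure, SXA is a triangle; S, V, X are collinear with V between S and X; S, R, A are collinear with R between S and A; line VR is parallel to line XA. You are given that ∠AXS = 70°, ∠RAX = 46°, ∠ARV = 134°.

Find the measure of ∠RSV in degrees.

∠RSV = 64°

1. ∠RVS = 70°  [VR∥XA, corresponding at V]
2. ∠SRV = 46°  [linear pair at R on SA]
3. ∠RSV = 64°  [△SVR]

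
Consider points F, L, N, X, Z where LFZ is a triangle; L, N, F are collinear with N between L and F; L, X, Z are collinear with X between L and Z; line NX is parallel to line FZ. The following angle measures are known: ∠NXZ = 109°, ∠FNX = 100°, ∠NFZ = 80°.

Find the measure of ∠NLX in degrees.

1. ∠LXN = 71°  [linear pair at X on LZ]
2. ∠LNX = 80°  [linear pair at N on LF]
3. ∠NLX = 29°  [△LNX]

∠NLX = 29°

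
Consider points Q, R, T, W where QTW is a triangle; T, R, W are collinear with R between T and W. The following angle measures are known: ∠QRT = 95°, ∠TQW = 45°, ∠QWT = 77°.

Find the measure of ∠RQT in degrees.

∠RQT = 27°

1. ∠QTW = 58°  [△QTW]
2. ∠QTR = 58°  [R on ray TW]
3. ∠RQT = 27°  [△QTR]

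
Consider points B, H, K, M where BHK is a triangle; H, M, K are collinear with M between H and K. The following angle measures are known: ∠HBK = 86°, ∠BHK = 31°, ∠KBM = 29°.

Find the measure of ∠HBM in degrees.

1. ∠BKH = 63°  [△BHK]
2. ∠BHM = 31°  [M on ray HK]
3. ∠BKM = 63°  [M on ray KH]
4. ∠BMK = 88°  [△BMK]
5. ∠BMH = 92°  [linear pair at M on HK]
6. ∠HBM = 57°  [△BHM]

∠HBM = 57°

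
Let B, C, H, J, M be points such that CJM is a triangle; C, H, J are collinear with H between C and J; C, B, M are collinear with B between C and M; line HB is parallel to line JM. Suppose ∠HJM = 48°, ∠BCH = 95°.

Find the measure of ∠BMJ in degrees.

∠BMJ = 37°

1. ∠CJM = 48°  [H on ray JC]
2. ∠JCM = 95°  [H on CJ, B on CM]
3. ∠CMJ = 37°  [△CJM]
4. ∠BMJ = 37°  [B on ray MC]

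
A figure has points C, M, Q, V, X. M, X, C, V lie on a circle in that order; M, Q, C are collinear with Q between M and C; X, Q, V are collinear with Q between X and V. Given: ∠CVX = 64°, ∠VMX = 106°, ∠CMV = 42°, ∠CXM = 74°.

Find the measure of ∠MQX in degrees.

∠MQX = 84°

1. ∠CMX = 64°  [same arc XC]
2. ∠CXV = 42°  [same arc CV]
3. ∠MCX = 42°  [△MXC]
4. ∠CQX = 96°  [△XQC]
5. ∠MQX = 84°  [linear pair at Q on MC]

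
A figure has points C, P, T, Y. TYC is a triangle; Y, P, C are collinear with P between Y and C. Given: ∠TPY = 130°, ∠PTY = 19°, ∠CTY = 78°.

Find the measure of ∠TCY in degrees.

∠TCY = 71°

1. ∠PYT = 31°  [△TYP]
2. ∠CYT = 31°  [P on ray YC]
3. ∠TCY = 71°  [△TYC]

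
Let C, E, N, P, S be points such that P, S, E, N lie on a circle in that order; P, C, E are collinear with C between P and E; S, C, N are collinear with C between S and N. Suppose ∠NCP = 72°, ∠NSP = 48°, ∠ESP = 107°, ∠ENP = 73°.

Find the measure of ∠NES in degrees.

∠NES = 97°

1. ∠ECN = 108°  [linear pair at C on PE]
2. ∠NEP = 48°  [same arc PN]
3. ∠EPN = 59°  [△PEN]
4. ∠ENS = 24°  [△ECN]
5. ∠ESN = 59°  [same arc EN]
6. ∠NES = 97°  [△SEN]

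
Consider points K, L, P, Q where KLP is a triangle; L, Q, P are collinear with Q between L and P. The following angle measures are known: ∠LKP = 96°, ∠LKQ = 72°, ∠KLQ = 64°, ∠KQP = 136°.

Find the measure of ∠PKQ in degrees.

1. ∠KLP = 64°  [Q on ray LP]
2. ∠KPL = 20°  [△KLP]
3. ∠KPQ = 20°  [Q on ray PL]
4. ∠PKQ = 24°  [△KQP]

∠PKQ = 24°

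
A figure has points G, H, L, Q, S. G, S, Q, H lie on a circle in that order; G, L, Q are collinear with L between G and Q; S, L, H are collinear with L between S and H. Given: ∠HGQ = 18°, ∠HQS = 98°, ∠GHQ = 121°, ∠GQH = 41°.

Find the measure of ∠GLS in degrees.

1. ∠HSQ = 18°  [same arc QH]
2. ∠QHS = 64°  [△SQH]
3. ∠GSH = 41°  [same arc GH]
4. ∠QGS = 64°  [same arc SQ]
5. ∠GLS = 75°  [△GLS]

∠GLS = 75°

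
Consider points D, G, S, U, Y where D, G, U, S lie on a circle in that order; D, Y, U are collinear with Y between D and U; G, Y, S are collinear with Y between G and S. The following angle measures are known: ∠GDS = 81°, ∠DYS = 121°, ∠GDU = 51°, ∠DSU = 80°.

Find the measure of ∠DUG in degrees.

1. ∠GUS = 99°  [cyclic DGUS, opposite ∠D+∠U]
2. ∠GYU = 121°  [vertical angles at Y]
3. ∠GSU = 51°  [same arc GU]
4. ∠SGU = 30°  [△GUS]
5. ∠DUG = 29°  [△GYU]

∠DUG = 29°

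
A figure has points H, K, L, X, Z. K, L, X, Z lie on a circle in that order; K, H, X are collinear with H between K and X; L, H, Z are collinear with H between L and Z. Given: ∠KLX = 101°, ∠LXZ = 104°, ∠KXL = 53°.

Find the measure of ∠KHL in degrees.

∠KHL = 103°

1. ∠LKX = 26°  [△KLX]
2. ∠LKZ = 76°  [cyclic KLXZ, opposite ∠K+∠X]
3. ∠KZL = 53°  [same arc KL]
4. ∠KLZ = 51°  [△KLZ]
5. ∠KHL = 103°  [△KHL]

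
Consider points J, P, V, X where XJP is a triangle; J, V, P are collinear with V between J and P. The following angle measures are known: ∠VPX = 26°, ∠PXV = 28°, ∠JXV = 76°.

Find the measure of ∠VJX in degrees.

1. ∠PVX = 126°  [△XVP]
2. ∠JVX = 54°  [linear pair at V on JP]
3. ∠VJX = 50°  [△XJV]

∠VJX = 50°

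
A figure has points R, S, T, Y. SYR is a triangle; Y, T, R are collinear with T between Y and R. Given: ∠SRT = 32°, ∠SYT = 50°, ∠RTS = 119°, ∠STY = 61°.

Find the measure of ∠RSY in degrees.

1. ∠SRY = 32°  [T on ray RY]
2. ∠RYS = 50°  [T on ray YR]
3. ∠RSY = 98°  [△SYR]

∠RSY = 98°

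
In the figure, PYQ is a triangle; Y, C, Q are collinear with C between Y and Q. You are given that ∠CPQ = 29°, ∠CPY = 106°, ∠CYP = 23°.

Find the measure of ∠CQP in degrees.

∠CQP = 22°

1. ∠PCY = 51°  [△PYC]
2. ∠PCQ = 129°  [linear pair at C on YQ]
3. ∠CQP = 22°  [△PCQ]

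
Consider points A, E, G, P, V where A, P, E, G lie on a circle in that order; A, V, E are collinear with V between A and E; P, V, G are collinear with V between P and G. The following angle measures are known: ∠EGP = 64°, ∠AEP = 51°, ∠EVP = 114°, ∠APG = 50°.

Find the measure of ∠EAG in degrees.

∠EAG = 15°

1. ∠AGP = 51°  [same arc AP]
2. ∠AVG = 114°  [vertical angles at V]
3. ∠EAG = 15°  [△AVG]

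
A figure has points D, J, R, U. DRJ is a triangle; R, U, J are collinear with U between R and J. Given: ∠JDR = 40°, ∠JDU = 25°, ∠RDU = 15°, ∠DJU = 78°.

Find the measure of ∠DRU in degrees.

1. ∠DUJ = 77°  [△DUJ]
2. ∠DUR = 103°  [linear pair at U on RJ]
3. ∠DRU = 62°  [△DRU]

∠DRU = 62°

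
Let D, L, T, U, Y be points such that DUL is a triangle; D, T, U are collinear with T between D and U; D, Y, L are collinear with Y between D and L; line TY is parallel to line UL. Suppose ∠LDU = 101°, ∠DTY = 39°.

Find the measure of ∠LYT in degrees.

1. ∠TDY = 101°  [T on DU, Y on DL]
2. ∠DYT = 40°  [△DTY]
3. ∠LYT = 140°  [linear pair at Y on DL]

∠LYT = 140°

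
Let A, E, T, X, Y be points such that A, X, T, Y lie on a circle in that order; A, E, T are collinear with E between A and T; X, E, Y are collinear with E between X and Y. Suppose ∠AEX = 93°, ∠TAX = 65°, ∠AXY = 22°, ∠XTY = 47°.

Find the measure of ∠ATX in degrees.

∠ATX = 25°

1. ∠TEX = 87°  [linear pair at E on AT]
2. ∠TYX = 65°  [same arc XT]
3. ∠TXY = 68°  [△XTY]
4. ∠ATX = 25°  [△XET]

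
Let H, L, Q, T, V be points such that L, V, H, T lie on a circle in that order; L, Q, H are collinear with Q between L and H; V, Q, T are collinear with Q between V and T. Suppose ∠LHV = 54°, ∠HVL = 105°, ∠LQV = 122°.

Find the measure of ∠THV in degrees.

1. ∠LTV = 54°  [same arc LV]
2. ∠HLV = 21°  [△LVH]
3. ∠LVT = 37°  [△LQV]
4. ∠TLV = 89°  [△LVT]
5. ∠THV = 91°  [cyclic LVHT, opposite ∠L+∠H]

∠THV = 91°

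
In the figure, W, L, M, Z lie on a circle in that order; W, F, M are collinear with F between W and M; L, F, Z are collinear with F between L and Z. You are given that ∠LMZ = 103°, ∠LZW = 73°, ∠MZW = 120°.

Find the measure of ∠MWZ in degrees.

1. ∠LWZ = 77°  [cyclic WLMZ, opposite ∠W+∠M]
2. ∠WLZ = 30°  [△WLZ]
3. ∠WMZ = 30°  [same arc WZ]
4. ∠MWZ = 30°  [△WMZ]

∠MWZ = 30°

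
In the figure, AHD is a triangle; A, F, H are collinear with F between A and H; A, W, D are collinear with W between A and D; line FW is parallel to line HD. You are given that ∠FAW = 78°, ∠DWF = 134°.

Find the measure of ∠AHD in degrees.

∠AHD = 56°

1. ∠AWF = 46°  [linear pair at W on AD]
2. ∠AFW = 56°  [△AFW]
3. ∠AHD = 56°  [FW∥HD, corresponding at F]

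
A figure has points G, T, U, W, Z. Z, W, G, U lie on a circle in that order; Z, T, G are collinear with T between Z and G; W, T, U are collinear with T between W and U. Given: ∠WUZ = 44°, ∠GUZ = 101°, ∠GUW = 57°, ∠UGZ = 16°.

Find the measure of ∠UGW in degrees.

∠UGW = 60°

1. ∠GZU = 63°  [△ZGU]
2. ∠GWU = 63°  [same arc GU]
3. ∠UGW = 60°  [△WGU]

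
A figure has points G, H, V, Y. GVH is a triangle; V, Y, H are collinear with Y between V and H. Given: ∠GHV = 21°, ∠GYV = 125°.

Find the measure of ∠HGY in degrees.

1. ∠GHY = 21°  [Y on ray HV]
2. ∠GYH = 55°  [linear pair at Y on VH]
3. ∠HGY = 104°  [△GYH]

∠HGY = 104°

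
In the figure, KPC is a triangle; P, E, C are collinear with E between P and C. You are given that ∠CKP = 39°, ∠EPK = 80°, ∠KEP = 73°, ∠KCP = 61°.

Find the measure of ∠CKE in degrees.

∠CKE = 12°

1. ∠CEK = 107°  [linear pair at E on PC]
2. ∠ECK = 61°  [E on ray CP]
3. ∠CKE = 12°  [△KEC]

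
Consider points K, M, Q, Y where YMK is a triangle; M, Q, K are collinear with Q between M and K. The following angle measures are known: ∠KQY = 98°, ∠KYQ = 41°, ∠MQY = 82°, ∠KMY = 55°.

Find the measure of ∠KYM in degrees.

∠KYM = 84°

1. ∠QKY = 41°  [△YQK]
2. ∠MKY = 41°  [Q on ray KM]
3. ∠KYM = 84°  [△YMK]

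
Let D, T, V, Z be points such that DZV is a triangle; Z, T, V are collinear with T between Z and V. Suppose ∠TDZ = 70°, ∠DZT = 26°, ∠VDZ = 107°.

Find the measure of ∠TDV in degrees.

1. ∠DTZ = 84°  [△DZT]
2. ∠DZV = 26°  [T on ray ZV]
3. ∠DVZ = 47°  [△DZV]
4. ∠DTV = 96°  [linear pair at T on ZV]
5. ∠DVT = 47°  [T on ray VZ]
6. ∠TDV = 37°  [△DTV]

∠TDV = 37°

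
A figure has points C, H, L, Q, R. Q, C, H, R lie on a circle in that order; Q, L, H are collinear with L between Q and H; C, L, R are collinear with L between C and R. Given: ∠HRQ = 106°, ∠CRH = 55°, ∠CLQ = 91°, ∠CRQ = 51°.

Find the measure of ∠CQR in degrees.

∠CQR = 95°

1. ∠CQH = 55°  [same arc CH]
2. ∠QCR = 34°  [△QLC]
3. ∠CQR = 95°  [△QCR]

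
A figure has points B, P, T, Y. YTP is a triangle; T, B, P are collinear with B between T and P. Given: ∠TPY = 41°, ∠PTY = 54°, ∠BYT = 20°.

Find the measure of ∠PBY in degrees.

1. ∠BTY = 54°  [B on ray TP]
2. ∠TBY = 106°  [△YTB]
3. ∠PBY = 74°  [linear pair at B on TP]

∠PBY = 74°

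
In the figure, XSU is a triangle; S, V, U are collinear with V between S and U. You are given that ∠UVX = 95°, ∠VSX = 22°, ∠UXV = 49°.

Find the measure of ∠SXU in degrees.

1. ∠VUX = 36°  [△XVU]
2. ∠USX = 22°  [V on ray SU]
3. ∠SUX = 36°  [V on ray US]
4. ∠SXU = 122°  [△XSU]

∠SXU = 122°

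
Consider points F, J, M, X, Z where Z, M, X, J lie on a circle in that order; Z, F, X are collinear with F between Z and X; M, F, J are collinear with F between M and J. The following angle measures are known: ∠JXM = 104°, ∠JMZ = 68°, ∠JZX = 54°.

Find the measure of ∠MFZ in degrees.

∠MFZ = 90°

1. ∠JZM = 76°  [cyclic ZMXJ, opposite ∠Z+∠X]
2. ∠MJZ = 36°  [△ZMJ]
3. ∠JMX = 54°  [same arc XJ]
4. ∠MXZ = 36°  [same arc ZM]
5. ∠MFX = 90°  [△MFX]
6. ∠MFZ = 90°  [linear pair at F on ZX]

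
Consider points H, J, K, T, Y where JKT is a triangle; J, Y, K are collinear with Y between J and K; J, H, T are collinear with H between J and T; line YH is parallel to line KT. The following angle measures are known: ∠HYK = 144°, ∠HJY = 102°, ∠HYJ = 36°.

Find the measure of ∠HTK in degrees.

1. ∠JHY = 42°  [△JYH]
2. ∠THY = 138°  [linear pair at H on JT]
3. ∠HTK = 42°  [YH∥KT, co-interior at T–H]

∠HTK = 42°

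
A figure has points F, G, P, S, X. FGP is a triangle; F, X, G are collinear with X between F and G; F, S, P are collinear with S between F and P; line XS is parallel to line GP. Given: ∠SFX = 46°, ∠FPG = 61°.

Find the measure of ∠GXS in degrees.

1. ∠GFP = 46°  [X on FG, S on FP]
2. ∠FGP = 73°  [△FGP]
3. ∠FXS = 73°  [XS∥GP, corresponding at X]
4. ∠GXS = 107°  [linear pair at X on FG]

∠GXS = 107°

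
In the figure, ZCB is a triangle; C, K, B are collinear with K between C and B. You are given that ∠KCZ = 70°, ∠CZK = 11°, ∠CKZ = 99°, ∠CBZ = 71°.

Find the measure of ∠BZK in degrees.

∠BZK = 28°

1. ∠BKZ = 81°  [linear pair at K on CB]
2. ∠KBZ = 71°  [K on ray BC]
3. ∠BZK = 28°  [△ZKB]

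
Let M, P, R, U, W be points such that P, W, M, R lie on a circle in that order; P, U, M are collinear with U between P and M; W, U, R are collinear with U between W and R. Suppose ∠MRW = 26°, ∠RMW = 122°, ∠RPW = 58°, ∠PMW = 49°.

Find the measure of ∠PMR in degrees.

∠PMR = 73°

1. ∠MPW = 26°  [same arc WM]
2. ∠MWR = 32°  [△WMR]
3. ∠MWP = 105°  [△PWM]
4. ∠MPR = 32°  [same arc MR]
5. ∠MRP = 75°  [cyclic PWMR, opposite ∠W+∠R]
6. ∠PMR = 73°  [△PMR]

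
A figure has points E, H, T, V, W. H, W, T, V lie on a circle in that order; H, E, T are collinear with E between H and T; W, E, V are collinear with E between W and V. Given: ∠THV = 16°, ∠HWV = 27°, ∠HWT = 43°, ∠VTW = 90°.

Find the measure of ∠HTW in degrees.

1. ∠VHW = 90°  [cyclic HWTV, opposite ∠H+∠T]
2. ∠HVW = 63°  [△HWV]
3. ∠HTW = 63°  [same arc HW]

∠HTW = 63°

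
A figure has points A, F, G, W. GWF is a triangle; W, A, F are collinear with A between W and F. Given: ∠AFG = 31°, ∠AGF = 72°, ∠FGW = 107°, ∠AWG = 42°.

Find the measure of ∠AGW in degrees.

1. ∠FAG = 77°  [△GAF]
2. ∠GAW = 103°  [linear pair at A on WF]
3. ∠AGW = 35°  [△GWA]

∠AGW = 35°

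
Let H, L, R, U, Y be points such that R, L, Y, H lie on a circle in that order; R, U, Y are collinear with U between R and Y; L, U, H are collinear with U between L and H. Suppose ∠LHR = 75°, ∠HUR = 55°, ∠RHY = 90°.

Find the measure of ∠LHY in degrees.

1. ∠HRY = 50°  [△RUH]
2. ∠HUY = 125°  [linear pair at U on RY]
3. ∠HYR = 40°  [△RYH]
4. ∠LHY = 15°  [△YUH]

∠LHY = 15°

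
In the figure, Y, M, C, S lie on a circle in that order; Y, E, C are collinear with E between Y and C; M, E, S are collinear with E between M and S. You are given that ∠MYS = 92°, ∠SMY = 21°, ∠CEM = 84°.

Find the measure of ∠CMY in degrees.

1. ∠MSY = 67°  [△YMS]
2. ∠MEY = 96°  [linear pair at E on YC]
3. ∠MCY = 67°  [same arc YM]
4. ∠CYM = 63°  [△YEM]
5. ∠CMY = 50°  [△YMC]

∠CMY = 50°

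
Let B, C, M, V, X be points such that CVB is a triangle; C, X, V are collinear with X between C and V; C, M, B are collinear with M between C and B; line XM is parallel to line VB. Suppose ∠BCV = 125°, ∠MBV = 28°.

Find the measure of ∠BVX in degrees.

1. ∠CBV = 28°  [M on ray BC]
2. ∠BVC = 27°  [△CVB]
3. ∠BVX = 27°  [X on ray VC]

∠BVX = 27°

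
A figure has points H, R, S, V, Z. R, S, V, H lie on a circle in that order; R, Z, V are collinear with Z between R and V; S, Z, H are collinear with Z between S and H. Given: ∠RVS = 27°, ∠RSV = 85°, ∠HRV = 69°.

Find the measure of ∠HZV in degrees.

1. ∠SRV = 68°  [△RSV]
2. ∠RHV = 95°  [cyclic RSVH, opposite ∠S+∠H]
3. ∠HVR = 16°  [△RVH]
4. ∠SHV = 68°  [same arc SV]
5. ∠HZV = 96°  [△VZH]

∠HZV = 96°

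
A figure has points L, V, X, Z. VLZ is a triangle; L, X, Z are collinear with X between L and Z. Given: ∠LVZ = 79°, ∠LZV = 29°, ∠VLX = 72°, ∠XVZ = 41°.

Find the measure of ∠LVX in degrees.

∠LVX = 38°

1. ∠VZX = 29°  [X on ray ZL]
2. ∠VXZ = 110°  [△VXZ]
3. ∠LXV = 70°  [linear pair at X on LZ]
4. ∠LVX = 38°  [△VLX]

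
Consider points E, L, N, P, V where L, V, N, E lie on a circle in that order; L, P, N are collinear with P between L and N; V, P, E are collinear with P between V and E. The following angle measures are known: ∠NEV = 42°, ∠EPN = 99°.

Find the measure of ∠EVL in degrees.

1. ∠NLV = 42°  [same arc VN]
2. ∠LPV = 99°  [vertical angles at P]
3. ∠EVL = 39°  [△LPV]

∠EVL = 39°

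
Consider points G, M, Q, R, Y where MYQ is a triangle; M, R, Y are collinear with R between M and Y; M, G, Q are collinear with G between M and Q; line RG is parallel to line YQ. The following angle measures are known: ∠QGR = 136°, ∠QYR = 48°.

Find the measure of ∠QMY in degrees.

∠QMY = 88°

1. ∠MGR = 44°  [linear pair at G on MQ]
2. ∠MYQ = 48°  [R on ray YM]
3. ∠MQY = 44°  [RG∥YQ, corresponding at G]
4. ∠QMY = 88°  [△MYQ]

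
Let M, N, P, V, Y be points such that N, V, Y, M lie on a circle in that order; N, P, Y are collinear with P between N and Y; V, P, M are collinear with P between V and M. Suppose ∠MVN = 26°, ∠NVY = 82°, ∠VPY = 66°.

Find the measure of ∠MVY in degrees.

1. ∠MYN = 26°  [same arc NM]
2. ∠NMY = 98°  [cyclic NVYM, opposite ∠V+∠M]
3. ∠MNY = 56°  [△NYM]
4. ∠MVY = 56°  [same arc YM]

∠MVY = 56°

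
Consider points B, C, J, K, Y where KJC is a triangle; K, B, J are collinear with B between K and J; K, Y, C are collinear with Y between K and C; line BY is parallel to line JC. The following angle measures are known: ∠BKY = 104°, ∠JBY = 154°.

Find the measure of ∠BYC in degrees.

∠BYC = 130°

1. ∠KBY = 26°  [linear pair at B on KJ]
2. ∠BYK = 50°  [△KBY]
3. ∠BYC = 130°  [linear pair at Y on KC]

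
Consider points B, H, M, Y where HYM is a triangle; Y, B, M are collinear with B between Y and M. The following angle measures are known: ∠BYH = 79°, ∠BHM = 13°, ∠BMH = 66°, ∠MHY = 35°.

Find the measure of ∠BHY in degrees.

∠BHY = 22°

1. ∠HBM = 101°  [△HBM]
2. ∠HBY = 79°  [linear pair at B on YM]
3. ∠BHY = 22°  [△HYB]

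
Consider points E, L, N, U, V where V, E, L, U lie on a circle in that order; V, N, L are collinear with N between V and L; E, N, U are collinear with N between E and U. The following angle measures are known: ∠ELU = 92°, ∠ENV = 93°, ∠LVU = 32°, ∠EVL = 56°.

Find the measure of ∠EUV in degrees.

∠EUV = 61°

1. ∠EVU = 88°  [cyclic VELU, opposite ∠V+∠L]
2. ∠UEV = 31°  [△VNE]
3. ∠EUV = 61°  [△VEU]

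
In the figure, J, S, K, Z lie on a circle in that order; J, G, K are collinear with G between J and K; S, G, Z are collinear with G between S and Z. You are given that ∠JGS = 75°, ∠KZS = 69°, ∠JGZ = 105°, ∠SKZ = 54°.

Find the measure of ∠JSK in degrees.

∠JSK = 93°

1. ∠KGS = 105°  [linear pair at G on JK]
2. ∠KJS = 69°  [same arc SK]
3. ∠KSZ = 57°  [△SKZ]
4. ∠JKS = 18°  [△SGK]
5. ∠JSK = 93°  [△JSK]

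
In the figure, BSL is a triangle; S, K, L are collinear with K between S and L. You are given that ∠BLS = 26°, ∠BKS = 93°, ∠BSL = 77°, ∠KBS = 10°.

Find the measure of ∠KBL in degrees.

∠KBL = 67°

1. ∠BLK = 26°  [K on ray LS]
2. ∠BKL = 87°  [linear pair at K on SL]
3. ∠KBL = 67°  [△BKL]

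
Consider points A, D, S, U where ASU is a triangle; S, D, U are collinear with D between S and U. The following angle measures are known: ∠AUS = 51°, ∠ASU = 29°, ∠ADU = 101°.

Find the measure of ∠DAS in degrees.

∠DAS = 72°

1. ∠ASD = 29°  [D on ray SU]
2. ∠ADS = 79°  [linear pair at D on SU]
3. ∠DAS = 72°  [△ASD]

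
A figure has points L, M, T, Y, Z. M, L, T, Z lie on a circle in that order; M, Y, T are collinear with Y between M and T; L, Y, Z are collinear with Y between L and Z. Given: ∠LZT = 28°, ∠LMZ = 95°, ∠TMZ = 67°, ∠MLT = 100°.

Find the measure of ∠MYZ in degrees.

1. ∠LMT = 28°  [same arc LT]
2. ∠TLZ = 67°  [same arc TZ]
3. ∠LTM = 52°  [△MLT]
4. ∠LYT = 61°  [△LYT]
5. ∠MYZ = 61°  [vertical angles at Y]

∠MYZ = 61°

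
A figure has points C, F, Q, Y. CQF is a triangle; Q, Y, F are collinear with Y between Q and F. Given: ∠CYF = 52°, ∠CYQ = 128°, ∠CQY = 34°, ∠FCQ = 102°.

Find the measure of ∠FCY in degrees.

∠FCY = 84°

1. ∠CQF = 34°  [Y on ray QF]
2. ∠CFQ = 44°  [△CQF]
3. ∠CFY = 44°  [Y on ray FQ]
4. ∠FCY = 84°  [△CYF]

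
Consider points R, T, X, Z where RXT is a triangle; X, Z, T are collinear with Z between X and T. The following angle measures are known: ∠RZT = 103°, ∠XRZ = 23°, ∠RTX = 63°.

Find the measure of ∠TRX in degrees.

1. ∠RZX = 77°  [linear pair at Z on XT]
2. ∠RXZ = 80°  [△RXZ]
3. ∠RXT = 80°  [Z on ray XT]
4. ∠TRX = 37°  [△RXT]

∠TRX = 37°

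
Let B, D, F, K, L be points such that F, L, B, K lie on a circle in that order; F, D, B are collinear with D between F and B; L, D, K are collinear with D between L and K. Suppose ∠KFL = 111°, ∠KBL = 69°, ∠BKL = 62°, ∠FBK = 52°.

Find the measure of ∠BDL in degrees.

∠BDL = 114°

1. ∠BFL = 62°  [same arc LB]
2. ∠FLK = 52°  [same arc FK]
3. ∠FDL = 66°  [△FDL]
4. ∠BDL = 114°  [linear pair at D on FB]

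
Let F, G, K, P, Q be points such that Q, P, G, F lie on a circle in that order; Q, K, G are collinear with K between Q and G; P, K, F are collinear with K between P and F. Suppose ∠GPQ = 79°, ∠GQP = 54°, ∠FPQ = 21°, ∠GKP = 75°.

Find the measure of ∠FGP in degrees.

∠FGP = 68°

1. ∠PGQ = 47°  [△QPG]
2. ∠GFP = 54°  [same arc PG]
3. ∠FPG = 58°  [△PKG]
4. ∠FGP = 68°  [△PGF]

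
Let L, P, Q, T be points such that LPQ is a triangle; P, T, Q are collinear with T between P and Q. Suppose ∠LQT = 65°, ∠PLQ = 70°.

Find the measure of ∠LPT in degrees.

∠LPT = 45°

1. ∠LQP = 65°  [T on ray QP]
2. ∠LPQ = 45°  [△LPQ]
3. ∠LPT = 45°  [T on ray PQ]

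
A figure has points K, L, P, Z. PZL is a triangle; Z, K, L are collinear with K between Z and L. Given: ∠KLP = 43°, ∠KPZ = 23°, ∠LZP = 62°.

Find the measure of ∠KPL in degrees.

1. ∠KZP = 62°  [K on ray ZL]
2. ∠PKZ = 95°  [△PZK]
3. ∠LKP = 85°  [linear pair at K on ZL]
4. ∠KPL = 52°  [△PKL]

∠KPL = 52°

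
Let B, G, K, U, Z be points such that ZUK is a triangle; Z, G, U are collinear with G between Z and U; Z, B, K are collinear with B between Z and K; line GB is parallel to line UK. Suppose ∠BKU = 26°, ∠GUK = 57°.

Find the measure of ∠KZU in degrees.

1. ∠UKZ = 26°  [B on ray KZ]
2. ∠KUZ = 57°  [G on ray UZ]
3. ∠KZU = 97°  [△ZUK]

∠KZU = 97°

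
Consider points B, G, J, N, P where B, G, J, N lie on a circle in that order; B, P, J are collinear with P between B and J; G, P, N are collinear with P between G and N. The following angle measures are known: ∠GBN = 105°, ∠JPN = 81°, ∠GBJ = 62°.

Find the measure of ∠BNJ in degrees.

∠BNJ = 100°

1. ∠GJN = 75°  [cyclic BGJN, opposite ∠B+∠J]
2. ∠GNJ = 62°  [same arc GJ]
3. ∠JGN = 43°  [△GJN]
4. ∠BJN = 37°  [△JPN]
5. ∠JBN = 43°  [same arc JN]
6. ∠BNJ = 100°  [△BJN]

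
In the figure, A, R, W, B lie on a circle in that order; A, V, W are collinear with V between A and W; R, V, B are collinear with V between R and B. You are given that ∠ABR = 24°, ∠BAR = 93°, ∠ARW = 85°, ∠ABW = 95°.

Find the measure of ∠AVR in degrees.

1. ∠AWR = 24°  [same arc AR]
2. ∠ARB = 63°  [△ARB]
3. ∠RAW = 71°  [△ARW]
4. ∠AVR = 46°  [△AVR]

∠AVR = 46°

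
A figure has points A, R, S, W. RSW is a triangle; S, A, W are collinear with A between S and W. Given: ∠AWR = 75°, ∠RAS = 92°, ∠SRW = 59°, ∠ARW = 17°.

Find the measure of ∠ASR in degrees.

∠ASR = 46°

1. ∠RWS = 75°  [A on ray WS]
2. ∠RSW = 46°  [△RSW]
3. ∠ASR = 46°  [A on ray SW]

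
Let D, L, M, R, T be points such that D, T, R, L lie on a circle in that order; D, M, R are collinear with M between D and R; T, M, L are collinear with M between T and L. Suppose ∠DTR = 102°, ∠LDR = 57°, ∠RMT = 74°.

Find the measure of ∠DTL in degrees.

1. ∠DLR = 78°  [cyclic DTRL, opposite ∠T+∠L]
2. ∠DRL = 45°  [△DRL]
3. ∠DTL = 45°  [same arc DL]

∠DTL = 45°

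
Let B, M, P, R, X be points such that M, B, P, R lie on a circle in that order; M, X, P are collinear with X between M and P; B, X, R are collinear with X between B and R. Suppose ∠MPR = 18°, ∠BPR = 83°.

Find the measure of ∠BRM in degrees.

∠BRM = 65°

1. ∠MBR = 18°  [same arc MR]
2. ∠BMR = 97°  [cyclic MBPR, opposite ∠M+∠P]
3. ∠BRM = 65°  [△MBR]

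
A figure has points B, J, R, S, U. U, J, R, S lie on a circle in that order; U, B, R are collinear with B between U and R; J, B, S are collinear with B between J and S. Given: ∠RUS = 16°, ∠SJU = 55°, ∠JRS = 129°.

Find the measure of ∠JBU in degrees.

1. ∠RJS = 16°  [same arc RS]
2. ∠SRU = 55°  [same arc US]
3. ∠JSR = 35°  [△JRS]
4. ∠RBS = 90°  [△RBS]
5. ∠JBU = 90°  [vertical angles at B]

∠JBU = 90°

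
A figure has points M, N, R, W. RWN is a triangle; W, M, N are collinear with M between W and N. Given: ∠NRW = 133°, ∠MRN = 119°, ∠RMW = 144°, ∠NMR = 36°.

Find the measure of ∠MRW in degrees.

∠MRW = 14°

1. ∠MNR = 25°  [△RMN]
2. ∠RNW = 25°  [M on ray NW]
3. ∠NWR = 22°  [△RWN]
4. ∠MWR = 22°  [M on ray WN]
5. ∠MRW = 14°  [△RWM]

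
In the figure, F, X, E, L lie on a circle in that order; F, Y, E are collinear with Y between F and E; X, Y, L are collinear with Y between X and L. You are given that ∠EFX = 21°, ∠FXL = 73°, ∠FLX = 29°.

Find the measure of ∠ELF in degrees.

∠ELF = 50°

1. ∠FEX = 29°  [same arc FX]
2. ∠EXF = 130°  [△FXE]
3. ∠ELF = 50°  [cyclic FXEL, opposite ∠X+∠L]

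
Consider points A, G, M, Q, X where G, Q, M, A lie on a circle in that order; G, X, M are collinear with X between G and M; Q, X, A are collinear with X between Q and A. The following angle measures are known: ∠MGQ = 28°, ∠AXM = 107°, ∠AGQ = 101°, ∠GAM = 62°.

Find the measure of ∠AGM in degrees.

∠AGM = 73°

1. ∠MAQ = 28°  [same arc QM]
2. ∠AMG = 45°  [△MXA]
3. ∠AGM = 73°  [△GMA]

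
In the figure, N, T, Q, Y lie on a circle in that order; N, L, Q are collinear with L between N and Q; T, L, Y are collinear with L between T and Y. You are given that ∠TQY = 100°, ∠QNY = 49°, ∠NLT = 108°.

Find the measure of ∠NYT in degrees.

∠NYT = 59°

1. ∠QTY = 49°  [same arc QY]
2. ∠QLT = 72°  [linear pair at L on NQ]
3. ∠NQT = 59°  [△TLQ]
4. ∠NYT = 59°  [same arc NT]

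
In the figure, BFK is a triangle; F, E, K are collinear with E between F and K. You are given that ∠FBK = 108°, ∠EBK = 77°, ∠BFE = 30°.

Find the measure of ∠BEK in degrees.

1. ∠BFK = 30°  [E on ray FK]
2. ∠BKF = 42°  [△BFK]
3. ∠BKE = 42°  [E on ray KF]
4. ∠BEK = 61°  [△BEK]

∠BEK = 61°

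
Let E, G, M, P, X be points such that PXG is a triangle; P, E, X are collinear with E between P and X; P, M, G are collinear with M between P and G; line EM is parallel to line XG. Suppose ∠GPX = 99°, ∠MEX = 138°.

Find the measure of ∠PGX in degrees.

∠PGX = 39°

1. ∠EPM = 99°  [E on PX, M on PG]
2. ∠MEP = 42°  [linear pair at E on PX]
3. ∠EMP = 39°  [△PEM]
4. ∠PGX = 39°  [EM∥XG, corresponding at M]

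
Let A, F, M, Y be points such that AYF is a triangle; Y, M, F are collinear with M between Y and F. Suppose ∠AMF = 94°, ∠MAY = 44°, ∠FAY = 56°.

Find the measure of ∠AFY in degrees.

∠AFY = 74°

1. ∠AMY = 86°  [linear pair at M on YF]
2. ∠AYM = 50°  [△AYM]
3. ∠AYF = 50°  [M on ray YF]
4. ∠AFY = 74°  [△AYF]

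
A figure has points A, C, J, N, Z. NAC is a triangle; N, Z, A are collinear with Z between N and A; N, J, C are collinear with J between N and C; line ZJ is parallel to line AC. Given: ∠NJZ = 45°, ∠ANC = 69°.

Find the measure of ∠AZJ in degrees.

∠AZJ = 114°

1. ∠ACN = 45°  [ZJ∥AC, corresponding at J]
2. ∠CAN = 66°  [△NAC]
3. ∠JZN = 66°  [ZJ∥AC, corresponding at Z]
4. ∠AZJ = 114°  [linear pair at Z on NA]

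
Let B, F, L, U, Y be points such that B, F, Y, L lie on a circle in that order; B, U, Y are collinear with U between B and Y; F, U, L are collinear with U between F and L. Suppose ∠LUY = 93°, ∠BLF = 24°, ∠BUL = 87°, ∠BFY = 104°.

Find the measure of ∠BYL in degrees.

1. ∠LBY = 69°  [△BUL]
2. ∠BLY = 76°  [cyclic BFYL, opposite ∠F+∠L]
3. ∠BYL = 35°  [△BYL]

∠BYL = 35°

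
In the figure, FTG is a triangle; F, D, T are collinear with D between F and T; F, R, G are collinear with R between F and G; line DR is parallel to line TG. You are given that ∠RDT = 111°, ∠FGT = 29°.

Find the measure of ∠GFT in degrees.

1. ∠FDR = 69°  [linear pair at D on FT]
2. ∠DRF = 29°  [DR∥TG, corresponding at R]
3. ∠DFR = 82°  [△FDR]
4. ∠GFT = 82°  [D on FT, R on FG]

∠GFT = 82°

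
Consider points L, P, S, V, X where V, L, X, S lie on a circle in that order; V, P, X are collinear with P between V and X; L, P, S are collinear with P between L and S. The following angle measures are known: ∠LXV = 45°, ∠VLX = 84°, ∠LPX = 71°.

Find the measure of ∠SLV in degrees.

∠SLV = 20°

1. ∠LVX = 51°  [△VLX]
2. ∠LPV = 109°  [linear pair at P on VX]
3. ∠SLV = 20°  [△VPL]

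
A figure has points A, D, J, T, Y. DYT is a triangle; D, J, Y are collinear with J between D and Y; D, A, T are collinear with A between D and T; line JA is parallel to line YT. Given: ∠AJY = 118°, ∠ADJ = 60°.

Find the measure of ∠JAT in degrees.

1. ∠AJD = 62°  [linear pair at J on DY]
2. ∠DAJ = 58°  [△DJA]
3. ∠JAT = 122°  [linear pair at A on DT]

∠JAT = 122°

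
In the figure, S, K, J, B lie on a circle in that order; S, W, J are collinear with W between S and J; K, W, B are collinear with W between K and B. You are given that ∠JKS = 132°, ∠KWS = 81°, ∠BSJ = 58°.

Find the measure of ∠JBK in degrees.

1. ∠JBS = 48°  [cyclic SKJB, opposite ∠K+∠B]
2. ∠BWJ = 81°  [vertical angles at W]
3. ∠BJS = 74°  [△SJB]
4. ∠JBK = 25°  [△JWB]

∠JBK = 25°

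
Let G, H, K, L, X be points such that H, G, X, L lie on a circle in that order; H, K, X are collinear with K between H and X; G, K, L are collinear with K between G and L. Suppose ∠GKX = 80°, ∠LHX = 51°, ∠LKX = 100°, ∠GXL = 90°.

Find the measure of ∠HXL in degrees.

∠HXL = 41°

1. ∠LGX = 51°  [same arc XL]
2. ∠GLX = 39°  [△GXL]
3. ∠HXL = 41°  [△XKL]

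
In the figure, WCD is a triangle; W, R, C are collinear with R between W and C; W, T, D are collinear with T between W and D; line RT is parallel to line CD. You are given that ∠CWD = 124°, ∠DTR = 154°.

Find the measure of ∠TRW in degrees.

∠TRW = 30°

1. ∠RWT = 124°  [R on WC, T on WD]
2. ∠RTW = 26°  [linear pair at T on WD]
3. ∠TRW = 30°  [△WRT]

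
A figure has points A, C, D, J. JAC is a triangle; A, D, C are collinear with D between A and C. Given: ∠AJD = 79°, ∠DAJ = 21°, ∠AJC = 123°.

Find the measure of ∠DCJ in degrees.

1. ∠CAJ = 21°  [D on ray AC]
2. ∠ACJ = 36°  [△JAC]
3. ∠DCJ = 36°  [D on ray CA]

∠DCJ = 36°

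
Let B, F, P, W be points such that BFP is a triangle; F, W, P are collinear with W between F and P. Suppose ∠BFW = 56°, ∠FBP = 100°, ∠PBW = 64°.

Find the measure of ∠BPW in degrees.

∠BPW = 24°

1. ∠BFP = 56°  [W on ray FP]
2. ∠BPF = 24°  [△BFP]
3. ∠BPW = 24°  [W on ray PF]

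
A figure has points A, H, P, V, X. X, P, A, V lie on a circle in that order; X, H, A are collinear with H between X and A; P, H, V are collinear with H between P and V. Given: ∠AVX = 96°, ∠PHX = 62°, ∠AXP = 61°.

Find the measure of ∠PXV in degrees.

∠PXV = 88°

1. ∠APX = 84°  [cyclic XPAV, opposite ∠P+∠V]
2. ∠AHP = 118°  [linear pair at H on XA]
3. ∠AVP = 61°  [same arc PA]
4. ∠PAX = 35°  [△XPA]
5. ∠APV = 27°  [△PHA]
6. ∠PAV = 92°  [△PAV]
7. ∠PXV = 88°  [cyclic XPAV, opposite ∠X+∠A]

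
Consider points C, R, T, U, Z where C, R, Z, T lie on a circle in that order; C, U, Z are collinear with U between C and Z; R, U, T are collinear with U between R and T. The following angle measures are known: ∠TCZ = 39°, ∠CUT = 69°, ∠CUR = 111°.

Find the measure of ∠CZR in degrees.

1. ∠TRZ = 39°  [same arc ZT]
2. ∠RUZ = 69°  [vertical angles at U]
3. ∠CZR = 72°  [△RUZ]

∠CZR = 72°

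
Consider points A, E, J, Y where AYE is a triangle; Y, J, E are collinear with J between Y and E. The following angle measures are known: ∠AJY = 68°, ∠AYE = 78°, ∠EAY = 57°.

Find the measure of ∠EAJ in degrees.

∠EAJ = 23°

1. ∠AJE = 112°  [linear pair at J on YE]
2. ∠AEY = 45°  [△AYE]
3. ∠AEJ = 45°  [J on ray EY]
4. ∠EAJ = 23°  [△AJE]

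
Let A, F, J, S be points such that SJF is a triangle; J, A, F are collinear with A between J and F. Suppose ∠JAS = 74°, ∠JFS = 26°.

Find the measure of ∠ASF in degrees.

1. ∠FAS = 106°  [linear pair at A on JF]
2. ∠AFS = 26°  [A on ray FJ]
3. ∠ASF = 48°  [△SAF]

∠ASF = 48°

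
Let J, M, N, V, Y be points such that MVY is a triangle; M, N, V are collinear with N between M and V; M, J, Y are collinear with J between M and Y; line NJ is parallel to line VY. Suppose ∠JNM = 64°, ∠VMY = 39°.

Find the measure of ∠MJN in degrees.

1. ∠MVY = 64°  [NJ∥VY, corresponding at N]
2. ∠MYV = 77°  [△MVY]
3. ∠MJN = 77°  [NJ∥VY, corresponding at J]

∠MJN = 77°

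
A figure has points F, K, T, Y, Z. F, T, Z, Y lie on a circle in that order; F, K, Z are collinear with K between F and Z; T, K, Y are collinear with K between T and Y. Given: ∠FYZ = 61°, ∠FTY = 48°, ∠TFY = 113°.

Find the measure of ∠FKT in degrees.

1. ∠FTZ = 119°  [cyclic FTZY, opposite ∠T+∠Y]
2. ∠FYT = 19°  [△FTY]
3. ∠FZT = 19°  [same arc FT]
4. ∠TFZ = 42°  [△FTZ]
5. ∠FKT = 90°  [△FKT]

∠FKT = 90°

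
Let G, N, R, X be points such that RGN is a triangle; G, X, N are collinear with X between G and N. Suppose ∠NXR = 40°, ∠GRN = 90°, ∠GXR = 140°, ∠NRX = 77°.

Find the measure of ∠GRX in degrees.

∠GRX = 13°

1. ∠RNX = 63°  [△RXN]
2. ∠GNR = 63°  [X on ray NG]
3. ∠NGR = 27°  [△RGN]
4. ∠RGX = 27°  [X on ray GN]
5. ∠GRX = 13°  [△RGX]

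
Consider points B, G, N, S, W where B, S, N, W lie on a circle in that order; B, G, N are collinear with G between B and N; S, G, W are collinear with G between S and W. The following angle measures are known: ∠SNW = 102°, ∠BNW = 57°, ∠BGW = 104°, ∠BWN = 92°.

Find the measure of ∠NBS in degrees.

∠NBS = 47°

1. ∠NBW = 31°  [△BNW]
2. ∠NGS = 104°  [vertical angles at G]
3. ∠BSN = 88°  [cyclic BSNW, opposite ∠S+∠W]
4. ∠NSW = 31°  [same arc NW]
5. ∠BNS = 45°  [△SGN]
6. ∠NBS = 47°  [△BSN]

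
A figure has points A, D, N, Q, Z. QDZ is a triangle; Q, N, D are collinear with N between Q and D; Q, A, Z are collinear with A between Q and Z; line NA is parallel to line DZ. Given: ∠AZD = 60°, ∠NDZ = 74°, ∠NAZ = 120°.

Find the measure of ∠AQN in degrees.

∠AQN = 46°

1. ∠QDZ = 74°  [N on ray DQ]
2. ∠NAQ = 60°  [linear pair at A on QZ]
3. ∠ANQ = 74°  [NA∥DZ, corresponding at N]
4. ∠AQN = 46°  [△QNA]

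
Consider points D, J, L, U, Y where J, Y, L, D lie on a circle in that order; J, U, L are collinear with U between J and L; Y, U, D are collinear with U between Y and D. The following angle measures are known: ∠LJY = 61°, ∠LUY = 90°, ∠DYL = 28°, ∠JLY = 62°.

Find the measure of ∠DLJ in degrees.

1. ∠JYL = 57°  [△JYL]
2. ∠DJL = 28°  [same arc LD]
3. ∠JDL = 123°  [cyclic JYLD, opposite ∠Y+∠D]
4. ∠DLJ = 29°  [△JLD]

∠DLJ = 29°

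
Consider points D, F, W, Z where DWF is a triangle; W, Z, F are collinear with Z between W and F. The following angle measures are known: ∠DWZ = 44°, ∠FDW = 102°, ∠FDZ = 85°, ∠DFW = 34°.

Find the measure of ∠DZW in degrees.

1. ∠DFZ = 34°  [Z on ray FW]
2. ∠DZF = 61°  [△DZF]
3. ∠DZW = 119°  [linear pair at Z on WF]

∠DZW = 119°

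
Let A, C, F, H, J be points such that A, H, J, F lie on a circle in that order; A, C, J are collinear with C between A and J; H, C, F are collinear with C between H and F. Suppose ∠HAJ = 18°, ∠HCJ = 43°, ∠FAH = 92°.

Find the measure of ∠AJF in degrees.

∠AJF = 25°

1. ∠HFJ = 18°  [same arc HJ]
2. ∠ACF = 43°  [vertical angles at C]
3. ∠FCJ = 137°  [linear pair at C on AJ]
4. ∠AJF = 25°  [△JCF]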